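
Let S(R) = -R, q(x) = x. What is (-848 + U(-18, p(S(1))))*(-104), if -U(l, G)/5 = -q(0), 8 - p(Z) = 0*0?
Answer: 88192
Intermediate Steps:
p(Z) = 8 (p(Z) = 8 - 0*0 = 8 - 1*0 = 8 + 0 = 8)
U(l, G) = 0 (U(l, G) = -(-5)*0 = -5*0 = 0)
(-848 + U(-18, p(S(1))))*(-104) = (-848 + 0)*(-104) = -848*(-104) = 88192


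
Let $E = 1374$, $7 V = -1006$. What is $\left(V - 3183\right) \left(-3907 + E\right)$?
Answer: $\frac{58985971}{7} \approx 8.4266 \cdot 10^{6}$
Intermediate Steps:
$V = - \frac{1006}{7}$ ($V = \frac{1}{7} \left(-1006\right) = - \frac{1006}{7} \approx -143.71$)
$\left(V - 3183\right) \left(-3907 + E\right) = \left(- \frac{1006}{7} - 3183\right) \left(-3907 + 1374\right) = \left(- \frac{23287}{7}\right) \left(-2533\right) = \frac{58985971}{7}$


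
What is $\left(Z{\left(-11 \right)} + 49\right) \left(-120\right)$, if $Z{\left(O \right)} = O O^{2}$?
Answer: $153840$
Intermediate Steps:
$Z{\left(O \right)} = O^{3}$
$\left(Z{\left(-11 \right)} + 49\right) \left(-120\right) = \left(\left(-11\right)^{3} + 49\right) \left(-120\right) = \left(-1331 + 49\right) \left(-120\right) = \left(-1282\right) \left(-120\right) = 153840$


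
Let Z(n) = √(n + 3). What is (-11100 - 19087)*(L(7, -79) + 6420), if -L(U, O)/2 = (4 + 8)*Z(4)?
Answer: -193800540 + 724488*√7 ≈ -1.9188e+8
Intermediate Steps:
Z(n) = √(3 + n)
L(U, O) = -24*√7 (L(U, O) = -2*(4 + 8)*√(3 + 4) = -24*√7)
(-11100 - 19087)*(L(7, -79) + 6420) = (-11100 - 19087)*(-24*√7 + 6420) = -30187*(6420 - 24*√7) = -193800540 + 724488*√7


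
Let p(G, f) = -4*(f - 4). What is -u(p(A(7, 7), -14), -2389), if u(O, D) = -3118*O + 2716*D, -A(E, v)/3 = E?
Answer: 6713020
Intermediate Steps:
A(E, v) = -3*E
p(G, f) = 16 - 4*f (p(G, f) = -4*(-4 + f) = 16 - 4*f)
-u(p(A(7, 7), -14), -2389) = -(-3118*(16 - 4*(-14)) + 2716*(-2389)) = -(-3118*(16 + 56) - 6488524) = -(-3118*72 - 6488524) = -(-224496 - 6488524) = -1*(-6713020) = 6713020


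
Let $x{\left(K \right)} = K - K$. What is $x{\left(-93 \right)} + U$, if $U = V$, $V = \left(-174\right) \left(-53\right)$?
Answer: $9222$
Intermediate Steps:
$x{\left(K \right)} = 0$
$V = 9222$
$U = 9222$
$x{\left(-93 \right)} + U = 0 + 9222 = 9222$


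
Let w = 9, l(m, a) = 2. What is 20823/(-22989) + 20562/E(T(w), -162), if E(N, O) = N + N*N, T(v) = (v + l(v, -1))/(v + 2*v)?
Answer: 57431577218/1601567 ≈ 35860.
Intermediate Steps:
T(v) = (2 + v)/(3*v) (T(v) = (v + 2)/(v + 2*v) = (2 + v)/((3*v)) = (2 + v)*(1/(3*v)) = (2 + v)/(3*v))
E(N, O) = N + N²
20823/(-22989) + 20562/E(T(w), -162) = 20823/(-22989) + 20562/((((⅓)*(2 + 9)/9)*(1 + (⅓)*(2 + 9)/9))) = 20823*(-1/22989) + 20562/((((⅓)*(⅑)*11)*(1 + (⅓)*(⅑)*11))) = -6941/7663 + 20562/((11*(1 + 11/27)/27)) = -6941/7663 + 20562/(((11/27)*(38/27))) = -6941/7663 + 20562/(418/729) = -6941/7663 + 20562*(729/418) = -6941/7663 + 7494849/209 = 57431577218/1601567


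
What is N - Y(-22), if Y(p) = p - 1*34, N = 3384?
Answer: 3440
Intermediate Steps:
Y(p) = -34 + p (Y(p) = p - 34 = -34 + p)
N - Y(-22) = 3384 - (-34 - 22) = 3384 - 1*(-56) = 3384 + 56 = 3440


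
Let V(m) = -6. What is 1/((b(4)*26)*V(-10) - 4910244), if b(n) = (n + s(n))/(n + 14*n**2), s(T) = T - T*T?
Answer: -19/93294532 ≈ -2.0366e-7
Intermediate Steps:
s(T) = T - T**2
b(n) = (n + n*(1 - n))/(n + 14*n**2)
1/((b(4)*26)*V(-10) - 4910244) = 1/((((2 - 1*4)/(1 + 14*4))*26)*(-6) - 4910244) = 1/((((2 - 4)/(1 + 56))*26)*(-6) - 4910244) = 1/(((-2/57)*26)*(-6) - 4910244) = 1/((((1/57)*(-2))*26)*(-6) - 4910244) = 1/(-2/57*26*(-6) - 4910244) = 1/(-52/57*(-6) - 4910244) = 1/(104/19 - 4910244) = 1/(-93294532/19) = -19/93294532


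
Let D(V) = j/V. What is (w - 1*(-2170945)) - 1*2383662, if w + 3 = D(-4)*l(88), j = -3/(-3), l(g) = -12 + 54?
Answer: -425461/2 ≈ -2.1273e+5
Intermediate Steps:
l(g) = 42
j = 1 (j = -3*(-1/3) = 1)
D(V) = 1/V
w = -27/2 (w = -3 + 42/(-4) = -3 - 1/4*42 = -3 - 21/2 = -27/2 ≈ -13.500)
(w - 1*(-2170945)) - 1*2383662 = (-27/2 - 1*(-2170945)) - 1*2383662 = (-27/2 + 2170945) - 2383662 = 4341863/2 - 2383662 = -425461/2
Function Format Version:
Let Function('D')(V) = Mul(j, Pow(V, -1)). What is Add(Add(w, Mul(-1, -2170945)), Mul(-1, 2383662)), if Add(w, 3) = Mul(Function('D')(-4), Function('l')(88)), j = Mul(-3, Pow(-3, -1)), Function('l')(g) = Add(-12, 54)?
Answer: Rational(-425461, 2) ≈ -2.1273e+5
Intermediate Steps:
Function('l')(g) = 42
j = 1 (j = Mul(-3, Rational(-1, 3)) = 1)
Function('D')(V) = Pow(V, -1) (Function('D')(V) = Mul(1, Pow(V, -1)) = Pow(V, -1))
w = Rational(-27, 2) (w = Add(-3, Mul(Pow(-4, -1), 42)) = Add(-3, Mul(Rational(-1, 4), 42)) = Add(-3, Rational(-21, 2)) = Rational(-27, 2) ≈ -13.500)
Add(Add(w, Mul(-1, -2170945)), Mul(-1, 2383662)) = Add(Add(Rational(-27, 2), Mul(-1, -2170945)), Mul(-1, 2383662)) = Add(Add(Rational(-27, 2), 2170945), -2383662) = Add(Rational(4341863, 2), -2383662) = Rational(-425461, 2)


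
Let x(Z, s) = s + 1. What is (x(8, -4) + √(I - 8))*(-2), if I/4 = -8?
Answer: 6 - 4*I*√10 ≈ 6.0 - 12.649*I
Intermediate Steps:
I = -32 (I = 4*(-8) = -32)
x(Z, s) = 1 + s
(x(8, -4) + √(I - 8))*(-2) = ((1 - 4) + √(-32 - 8))*(-2) = (-3 + √(-40))*(-2) = (-3 + 2*I*√10)*(-2) = 6 - 4*I*√10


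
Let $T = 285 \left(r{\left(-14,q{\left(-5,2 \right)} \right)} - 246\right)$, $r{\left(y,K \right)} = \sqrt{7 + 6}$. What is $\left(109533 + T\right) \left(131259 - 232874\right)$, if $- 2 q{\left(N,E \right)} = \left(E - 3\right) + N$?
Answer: $-4005968145 - 28960275 \sqrt{13} \approx -4.1104 \cdot 10^{9}$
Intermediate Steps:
$q{\left(N,E \right)} = \frac{3}{2} - \frac{E}{2} - \frac{N}{2}$ ($q{\left(N,E \right)} = - \frac{\left(E - 3\right) + N}{2} = - \frac{\left(-3 + E\right) + N}{2} = - \frac{-3 + E + N}{2} = \frac{3}{2} - \frac{E}{2} - \frac{N}{2}$)
$r{\left(y,K \right)} = \sqrt{13}$
$T = -70110 + 285 \sqrt{13}$ ($T = 285 \left(\sqrt{13} - 246\right) = 285 \left(-246 + \sqrt{13}\right) = -70110 + 285 \sqrt{13} \approx -69082.0$)
$\left(109533 + T\right) \left(131259 - 232874\right) = \left(109533 - \left(70110 - 285 \sqrt{13}\right)\right) \left(131259 - 232874\right) = \left(39423 + 285 \sqrt{13}\right) \left(-101615\right) = -4005968145 - 28960275 \sqrt{13}$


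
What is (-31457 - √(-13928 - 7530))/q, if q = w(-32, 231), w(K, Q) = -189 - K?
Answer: 31457/157 + I*√21458/157 ≈ 200.36 + 0.93303*I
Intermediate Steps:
q = -157 (q = -189 - 1*(-32) = -189 + 32 = -157)
(-31457 - √(-13928 - 7530))/q = (-31457 - √(-13928 - 7530))/(-157) = (-31457 - √(-21458))*(-1/157) = (-31457 - I*√21458)*(-1/157) = 31457/157 + I*√21458/157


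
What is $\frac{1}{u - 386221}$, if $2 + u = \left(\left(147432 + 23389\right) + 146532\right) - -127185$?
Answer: $\frac{1}{58315} \approx 1.7148 \cdot 10^{-5}$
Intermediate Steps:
$u = 444536$ ($u = -2 + \left(\left(\left(147432 + 23389\right) + 146532\right) - -127185\right) = -2 + \left(\left(170821 + 146532\right) + 127185\right) = -2 + \left(317353 + 127185\right) = -2 + 444538 = 444536$)
$\frac{1}{u - 386221} = \frac{1}{444536 - 386221} = \frac{1}{58315}$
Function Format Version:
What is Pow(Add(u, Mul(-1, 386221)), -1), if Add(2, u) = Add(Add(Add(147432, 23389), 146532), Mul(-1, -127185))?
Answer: Rational(1, 58315) ≈ 1.7148e-5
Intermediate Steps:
u = 444536 (u = Add(-2, Add(Add(Add(147432, 23389), 146532), Mul(-1, -127185))) = Add(-2, Add(Add(170821, 146532), 127185)) = Add(-2, Add(317353, 127185)) = Add(-2, 444538) = 444536)
Pow(Add(u, Mul(-1, 386221)), -1) = Pow(Add(444536, Mul(-1, 386221)), -1) = Pow(Add(444536, -386221), -1) = Pow(58315, -1) = Rational(1, 58315)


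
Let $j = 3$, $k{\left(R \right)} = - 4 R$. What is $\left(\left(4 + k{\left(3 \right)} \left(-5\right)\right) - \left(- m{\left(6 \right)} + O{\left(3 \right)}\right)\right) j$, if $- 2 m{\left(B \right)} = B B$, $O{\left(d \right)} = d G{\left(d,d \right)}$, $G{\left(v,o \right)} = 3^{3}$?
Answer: $-105$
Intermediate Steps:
$G{\left(v,o \right)} = 27$
$O{\left(d \right)} = 27 d$ ($O{\left(d \right)} = d 27 = 27 d$)
$m{\left(B \right)} = - \frac{B^{2}}{2}$ ($m{\left(B \right)} = - \frac{B B}{2} = - \frac{B^{2}}{2}$)
$\left(\left(4 + k{\left(3 \right)} \left(-5\right)\right) - \left(- m{\left(6 \right)} + O{\left(3 \right)}\right)\right) j = \left(\left(4 + \left(-4\right) 3 \left(-5\right)\right) - \left(18 + 81\right)\right) 3 = \left(\left(4 - -60\right) - 99\right) 3 = \left(\left(4 + 60\right) - 99\right) 3 = \left(64 - 99\right) 3 = \left(-35\right) 3 = -105$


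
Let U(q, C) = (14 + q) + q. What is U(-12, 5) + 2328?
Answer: 2318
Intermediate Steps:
U(q, C) = 14 + 2*q
U(-12, 5) + 2328 = (14 + 2*(-12)) + 2328 = (14 - 24) + 2328 = -10 + 2328 = 2318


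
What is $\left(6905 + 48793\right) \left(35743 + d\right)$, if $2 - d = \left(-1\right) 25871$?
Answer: $3431887968$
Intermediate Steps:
$d = 25873$ ($d = 2 - \left(-1\right) 25871 = 2 - -25871 = 2 + 25871 = 25873$)
$\left(6905 + 48793\right) \left(35743 + d\right) = \left(6905 + 48793\right) \left(35743 + 25873\right) = 55698 \cdot 61616 = 3431887968$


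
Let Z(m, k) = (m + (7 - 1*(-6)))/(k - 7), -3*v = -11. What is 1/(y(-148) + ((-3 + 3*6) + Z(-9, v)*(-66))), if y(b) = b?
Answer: -5/269 ≈ -0.018587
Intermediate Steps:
v = 11/3 (v = -⅓*(-11) = 11/3 ≈ 3.6667)
Z(m, k) = (13 + m)/(-7 + k) (Z(m, k) = (m + (7 + 6))/(-7 + k) = (m + 13)/(-7 + k) = (13 + m)/(-7 + k))
1/(y(-148) + ((-3 + 3*6) + Z(-9, v)*(-66))) = 1/(-148 + ((-3 + 3*6) + ((13 - 9)/(-7 + 11/3))*(-66))) = 1/(-148 + ((-3 + 18) + (4/(-10/3))*(-66))) = 1/(-148 + (15 - 3/10*4*(-66))) = 1/(-148 + (15 - 6/5*(-66))) = 1/(-148 + (15 + 396/5)) = 1/(-148 + 471/5) = 1/(-269/5) = -5/269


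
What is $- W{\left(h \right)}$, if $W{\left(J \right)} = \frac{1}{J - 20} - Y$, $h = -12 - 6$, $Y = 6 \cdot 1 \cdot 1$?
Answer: $\frac{229}{38} \approx 6.0263$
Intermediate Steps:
$Y = 6$ ($Y = 6 \cdot 1 = 6$)
$h = -18$
$W{\left(J \right)} = -6 + \frac{1}{-20 + J}$ ($W{\left(J \right)} = \frac{1}{J - 20} - 6 = \frac{1}{-20 + J} - 6 = -6 + \frac{1}{-20 + J}$)
$- W{\left(h \right)} = - \frac{121 - -108}{-20 - 18} = - \frac{121 + 108}{-38} = - \frac{\left(-1\right) 229}{38} = \left(-1\right) \left(- \frac{229}{38}\right) = \frac{229}{38}$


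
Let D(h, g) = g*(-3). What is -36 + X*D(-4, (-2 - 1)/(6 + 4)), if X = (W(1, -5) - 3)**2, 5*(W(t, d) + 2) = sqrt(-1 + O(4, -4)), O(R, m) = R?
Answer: -1674/125 - 9*sqrt(3)/5 ≈ -16.510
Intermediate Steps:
W(t, d) = -2 + sqrt(3)/5 (W(t, d) = -2 + sqrt(-1 + 4)/5 = -2 + sqrt(3)/5)
D(h, g) = -3*g
X = (-5 + sqrt(3)/5)**2 (X = ((-2 + sqrt(3)/5) - 3)**2 = (-5 + sqrt(3)/5)**2 ≈ 21.656)
-36 + X*D(-4, (-2 - 1)/(6 + 4)) = -36 + ((25 - sqrt(3))**2/25)*(-3*(-2 - 1)/(6 + 4)) = -36 + ((25 - sqrt(3))**2/25)*(-(-9)/10) = -36 + ((25 - sqrt(3))**2/25)*(-3*(-3/10)) = -36 + ((25 - sqrt(3))**2/25)*(9/10) = -36 + 9*(25 - sqrt(3))**2/250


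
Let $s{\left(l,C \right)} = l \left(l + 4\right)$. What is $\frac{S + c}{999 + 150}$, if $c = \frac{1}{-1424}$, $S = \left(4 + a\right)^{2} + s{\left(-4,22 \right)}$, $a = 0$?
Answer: $\frac{22783}{1636176} \approx 0.013925$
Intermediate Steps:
$s{\left(l,C \right)} = l \left(4 + l\right)$
$S = 16$ ($S = \left(4 + 0\right)^{2} - 4 \left(4 - 4\right) = 4^{2} - 0 = 16 + 0 = 16$)
$c = - \frac{1}{1424} \approx -0.00070225$
$\frac{S + c}{999 + 150} = \frac{16 - \frac{1}{1424}}{999 + 150} = \frac{1}{1149} \cdot \frac{22783}{1424} = \frac{22783}{1636176}$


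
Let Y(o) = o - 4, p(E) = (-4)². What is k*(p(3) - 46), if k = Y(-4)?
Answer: 240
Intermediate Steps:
p(E) = 16
Y(o) = -4 + o
k = -8 (k = -4 - 4 = -8)
k*(p(3) - 46) = -8*(16 - 46) = -8*(-30) = 240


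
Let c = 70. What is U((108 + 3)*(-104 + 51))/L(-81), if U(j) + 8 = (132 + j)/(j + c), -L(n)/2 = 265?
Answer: 40753/3080890 ≈ 0.013228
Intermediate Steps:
L(n) = -530 (L(n) = -2*265 = -530)
U(j) = -8 + (132 + j)/(70 + j) (U(j) = -8 + (132 + j)/(j + 70) = -8 + (132 + j)/(70 + j))
U((108 + 3)*(-104 + 51))/L(-81) = ((-428 - 7*(108 + 3)*(-104 + 51))/(70 + (108 + 3)*(-104 + 51)))/(-530) = ((-428 - 777*(-53))/(70 + 111*(-53)))*(-1/530) = ((-428 - 7*(-5883))/(70 - 5883))*(-1/530) = ((-428 + 41181)/(-5813))*(-1/530) = -1/5813*40753*(-1/530) = -40753/5813*(-1/530) = 40753/3080890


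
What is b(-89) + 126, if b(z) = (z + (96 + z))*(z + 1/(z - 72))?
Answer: 1195346/161 ≈ 7424.5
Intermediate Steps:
b(z) = (96 + 2*z)*(z + 1/(-72 + z))
b(-89) + 126 = 2*(48 + (-89)³ - 3455*(-89) - 24*(-89)²)/(-72 - 89) + 126 = 2*(48 - 704969 + 307495 - 24*7921)/(-161) + 126 = 2*(-1/161)*(48 - 704969 + 307495 - 190104) + 126 = 2*(-1/161)*(-587530) + 126 = 1175060/161 + 126 = 1195346/161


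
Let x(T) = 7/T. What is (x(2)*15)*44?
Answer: 2310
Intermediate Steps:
(x(2)*15)*44 = ((7/2)*15)*44 = (105/2)*44 = 2310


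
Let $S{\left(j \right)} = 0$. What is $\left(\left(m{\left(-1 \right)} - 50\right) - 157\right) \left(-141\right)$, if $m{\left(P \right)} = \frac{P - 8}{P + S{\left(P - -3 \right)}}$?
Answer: $27918$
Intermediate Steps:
$m{\left(P \right)} = \frac{-8 + P}{P}$ ($m{\left(P \right)} = \frac{P - 8}{P + 0} = \frac{-8 + P}{P}$)
$\left(\left(m{\left(-1 \right)} - 50\right) - 157\right) \left(-141\right) = \left(\left(\frac{-8 - 1}{-1} - 50\right) - 157\right) \left(-141\right) = \left(\left(\left(-1\right) \left(-9\right) - 50\right) - 157\right) \left(-141\right) = \left(\left(9 - 50\right) - 157\right) \left(-141\right) = \left(-41 - 157\right) \left(-141\right) = \left(-198\right) \left(-141\right) = 27918$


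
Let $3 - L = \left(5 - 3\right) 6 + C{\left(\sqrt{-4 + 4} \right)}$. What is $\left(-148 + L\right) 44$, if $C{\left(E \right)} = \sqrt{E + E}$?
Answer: $-6908$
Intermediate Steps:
$C{\left(E \right)} = \sqrt{2} \sqrt{E}$ ($C{\left(E \right)} = \sqrt{2 E} = \sqrt{2} \sqrt{E}$)
$L = -9$ ($L = 3 - \left(\left(5 - 3\right) 6 + \sqrt{2} \sqrt{\sqrt{-4 + 4}}\right) = 3 - \left(2 \cdot 6 + \sqrt{2} \sqrt{\sqrt{0}}\right) = 3 - \left(12 + \sqrt{2} \sqrt{0}\right) = 3 - \left(12 + \sqrt{2} \cdot 0\right) = 3 - \left(12 + 0\right) = 3 - 12 = -9$)
$\left(-148 + L\right) 44 = \left(-148 - 9\right) 44 = \left(-157\right) 44 = -6908$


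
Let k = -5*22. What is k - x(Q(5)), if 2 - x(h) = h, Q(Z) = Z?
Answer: -107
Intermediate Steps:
x(h) = 2 - h
k = -110
k - x(Q(5)) = -110 - (2 - 1*5) = -110 - (2 - 5) = -110 - 1*(-3) = -110 + 3 = -107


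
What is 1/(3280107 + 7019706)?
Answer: 1/10299813 ≈ 9.7089e-8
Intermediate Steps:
1/(3280107 + 7019706) = 1/10299813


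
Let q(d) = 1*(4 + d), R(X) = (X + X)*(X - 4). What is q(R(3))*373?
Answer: -746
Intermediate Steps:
R(X) = 2*X*(-4 + X) (R(X) = (2*X)*(-4 + X) = 2*X*(-4 + X))
q(d) = 4 + d
q(R(3))*373 = (4 + 2*3*(-4 + 3))*373 = (4 + 2*3*(-1))*373 = (4 - 6)*373 = -2*373 = -746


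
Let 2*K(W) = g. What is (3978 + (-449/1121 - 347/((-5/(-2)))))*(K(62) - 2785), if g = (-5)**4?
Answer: -21279789819/2242 ≈ -9.4914e+6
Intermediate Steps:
g = 625
K(W) = 625/2 (K(W) = (1/2)*625 = 625/2)
(3978 + (-449/1121 - 347/((-5/(-2)))))*(K(62) - 2785) = (3978 + (-449/1121 - 347/((-5/(-2)))))*(625/2 - 2785) = (3978 + (-449*1/1121 - 347/((-5*(-1/2)))))*(-4945/2) = (3978 + (-449/1121 - 347/5/2))*(-4945/2) = (3978 + (-449/1121 - 347*2/5))*(-4945/2) = (3978 + (-449/1121 - 694/5))*(-4945/2) = (3978 - 780219/5605)*(-4945/2) = (21516471/5605)*(-4945/2) = -21279789819/2242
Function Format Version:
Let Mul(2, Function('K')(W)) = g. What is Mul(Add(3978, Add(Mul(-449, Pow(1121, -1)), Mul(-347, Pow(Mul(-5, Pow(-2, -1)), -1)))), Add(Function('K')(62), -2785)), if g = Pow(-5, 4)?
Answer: Rational(-21279789819, 2242) ≈ -9.4914e+6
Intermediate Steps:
g = 625
Function('K')(W) = Rational(625, 2) (Function('K')(W) = Mul(Rational(1, 2), 625) = Rational(625, 2))
Mul(Add(3978, Add(Mul(-449, Pow(1121, -1)), Mul(-347, Pow(Mul(-5, Pow(-2, -1)), -1)))), Add(Function('K')(62), -2785)) = Mul(Add(3978, Add(Mul(-449, Pow(1121, -1)), Mul(-347, Pow(Mul(-5, Pow(-2, -1)), -1)))), Add(Rational(625, 2), -2785)) = Mul(Add(3978, Add(Mul(-449, Rational(1, 1121)), Mul(-347, Pow(Mul(-5, Rational(-1, 2)), -1)))), Rational(-4945, 2)) = Mul(Add(3978, Add(Rational(-449, 1121), Mul(-347, Pow(Rational(5, 2), -1)))), Rational(-4945, 2)) = Mul(Add(3978, Add(Rational(-449, 1121), Mul(-347, Rational(2, 5)))), Rational(-4945, 2)) = Mul(Add(3978, Add(Rational(-449, 1121), Rational(-694, 5))), Rational(-4945, 2)) = Mul(Add(3978, Rational(-780219, 5605)), Rational(-4945, 2)) = Mul(Rational(21516471, 5605), Rational(-4945, 2)) = Rational(-21279789819, 2242)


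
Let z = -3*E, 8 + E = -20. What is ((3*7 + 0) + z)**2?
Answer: 11025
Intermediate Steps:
E = -28 (E = -8 - 20 = -28)
z = 84 (z = -3*(-28) = 84)
((3*7 + 0) + z)**2 = ((3*7 + 0) + 84)**2 = ((21 + 0) + 84)**2 = (21 + 84)**2 = 105**2 = 11025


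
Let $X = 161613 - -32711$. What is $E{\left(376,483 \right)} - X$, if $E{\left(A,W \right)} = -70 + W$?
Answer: $-193911$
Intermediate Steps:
$X = 194324$ ($X = 161613 + 32711 = 194324$)
$E{\left(376,483 \right)} - X = \left(-70 + 483\right) - 194324 = 413 - 194324 = -193911$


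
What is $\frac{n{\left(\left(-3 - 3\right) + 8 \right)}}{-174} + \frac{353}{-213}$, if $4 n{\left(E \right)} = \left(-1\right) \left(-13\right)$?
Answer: $- \frac{82819}{49416} \approx -1.676$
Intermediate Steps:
$n{\left(E \right)} = \frac{13}{4}$ ($n{\left(E \right)} = \frac{\left(-1\right) \left(-13\right)}{4} = \frac{1}{4} \cdot 13 = \frac{13}{4}$)
$\frac{n{\left(\left(-3 - 3\right) + 8 \right)}}{-174} + \frac{353}{-213} = \frac{13}{4 \left(-174\right)} + \frac{353}{-213} = \frac{13}{4} \left(- \frac{1}{174}\right) + 353 \left(- \frac{1}{213}\right) = - \frac{13}{696} - \frac{353}{213} = - \frac{82819}{49416}$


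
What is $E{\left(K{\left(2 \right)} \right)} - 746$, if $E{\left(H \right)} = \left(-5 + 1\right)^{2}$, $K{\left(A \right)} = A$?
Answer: $-730$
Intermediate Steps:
$E{\left(H \right)} = 16$ ($E{\left(H \right)} = \left(-4\right)^{2} = 16$)
$E{\left(K{\left(2 \right)} \right)} - 746 = 16 - 746 = -730$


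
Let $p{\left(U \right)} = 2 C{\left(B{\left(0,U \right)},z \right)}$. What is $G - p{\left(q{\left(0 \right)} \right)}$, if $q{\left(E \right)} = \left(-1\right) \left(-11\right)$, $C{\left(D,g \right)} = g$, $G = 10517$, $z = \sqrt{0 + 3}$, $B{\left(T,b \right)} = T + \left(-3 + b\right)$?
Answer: $10517 - 2 \sqrt{3} \approx 10514.0$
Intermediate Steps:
$B{\left(T,b \right)} = -3 + T + b$
$z = \sqrt{3} \approx 1.732$
$q{\left(E \right)} = 11$
$p{\left(U \right)} = 2 \sqrt{3}$
$G - p{\left(q{\left(0 \right)} \right)} = 10517 - 2 \sqrt{3}$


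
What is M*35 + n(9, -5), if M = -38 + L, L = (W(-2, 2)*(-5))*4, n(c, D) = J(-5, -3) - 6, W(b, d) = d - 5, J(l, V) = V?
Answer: 761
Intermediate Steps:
W(b, d) = -5 + d
n(c, D) = -9 (n(c, D) = -3 - 6 = -9)
L = 60 (L = ((-5 + 2)*(-5))*4 = -3*(-5)*4 = 15*4 = 60)
M = 22 (M = -38 + 60 = 22)
M*35 + n(9, -5) = 22*35 - 9 = 770 - 9 = 761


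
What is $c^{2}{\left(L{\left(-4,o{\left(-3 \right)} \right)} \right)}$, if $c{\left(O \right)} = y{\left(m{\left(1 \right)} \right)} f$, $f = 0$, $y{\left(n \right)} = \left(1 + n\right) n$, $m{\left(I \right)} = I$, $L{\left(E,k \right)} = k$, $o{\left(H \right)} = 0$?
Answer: $0$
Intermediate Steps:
$y{\left(n \right)} = n \left(1 + n\right)$
$c{\left(O \right)} = 0$ ($c{\left(O \right)} = 1 \left(1 + 1\right) 0 = 1 \cdot 2 \cdot 0 = 2 \cdot 0 = 0$)
$c^{2}{\left(L{\left(-4,o{\left(-3 \right)} \right)} \right)} = 0^{2} = 0$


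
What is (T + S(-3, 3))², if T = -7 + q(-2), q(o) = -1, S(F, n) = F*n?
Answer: 289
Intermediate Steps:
T = -8 (T = -7 - 1 = -8)
(T + S(-3, 3))² = (-8 - 3*3)² = (-8 - 9)² = (-17)² = 289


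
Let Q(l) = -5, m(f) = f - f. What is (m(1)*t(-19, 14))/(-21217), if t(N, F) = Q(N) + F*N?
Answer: 0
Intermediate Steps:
m(f) = 0
t(N, F) = -5 + F*N
(m(1)*t(-19, 14))/(-21217) = (0*(-5 + 14*(-19)))/(-21217) = (0*(-5 - 266))*(-1/21217) = (0*(-271))*(-1/21217) = 0*(-1/21217) = 0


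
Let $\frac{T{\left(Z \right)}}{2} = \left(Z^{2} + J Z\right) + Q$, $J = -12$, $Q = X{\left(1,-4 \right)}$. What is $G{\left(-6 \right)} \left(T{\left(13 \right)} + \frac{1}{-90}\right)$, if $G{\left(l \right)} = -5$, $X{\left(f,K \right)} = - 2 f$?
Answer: $- \frac{1979}{18} \approx -109.94$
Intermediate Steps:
$Q = -2$ ($Q = \left(-2\right) 1 = -2$)
$T{\left(Z \right)} = -4 - 24 Z + 2 Z^{2}$ ($T{\left(Z \right)} = 2 \left(\left(Z^{2} - 12 Z\right) - 2\right) = 2 \left(-2 + Z^{2} - 12 Z\right) = -4 - 24 Z + 2 Z^{2}$)
$G{\left(-6 \right)} \left(T{\left(13 \right)} + \frac{1}{-90}\right) = - 5 \left(\left(-4 - 312 + 2 \cdot 13^{2}\right) + \frac{1}{-90}\right) = - 5 \left(\left(-4 - 312 + 2 \cdot 169\right) - \frac{1}{90}\right) = - 5 \left(\left(-4 - 312 + 338\right) - \frac{1}{90}\right) = - 5 \left(22 - \frac{1}{90}\right) = \left(-5\right) \frac{1979}{90} = - \frac{1979}{18}$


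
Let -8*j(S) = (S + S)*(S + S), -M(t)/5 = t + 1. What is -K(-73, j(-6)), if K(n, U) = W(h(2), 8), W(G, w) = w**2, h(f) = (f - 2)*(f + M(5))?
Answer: -64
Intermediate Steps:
M(t) = -5 - 5*t (M(t) = -5*(t + 1) = -5*(1 + t) = -5 - 5*t)
j(S) = -S**2/2 (j(S) = -(S + S)*(S + S)/8 = -2*S*2*S/8 = -S**2/2)
h(f) = (-30 + f)*(-2 + f) (h(f) = (f - 2)*(f + (-5 - 5*5)) = (-2 + f)*(f + (-5 - 25)) = (-2 + f)*(f - 30) = (-2 + f)*(-30 + f) = (-30 + f)*(-2 + f))
K(n, U) = 64 (K(n, U) = 8**2 = 64)
-K(-73, j(-6)) = -1*64 = -64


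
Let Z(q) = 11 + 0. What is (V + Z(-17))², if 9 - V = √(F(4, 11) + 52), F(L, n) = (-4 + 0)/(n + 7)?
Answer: (60 - √466)²/9 ≈ 163.95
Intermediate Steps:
F(L, n) = -4/(7 + n)
Z(q) = 11
V = 9 - √466/3 (V = 9 - √(-4/(7 + 11) + 52) = 9 - √(-4/18 + 52) = 9 - √(-4*1/18 + 52) = 9 - √(-2/9 + 52) = 9 - √(466/9) = 9 - √466/3 ≈ 1.8043)
(V + Z(-17))² = ((9 - √466/3) + 11)² = (20 - √466/3)²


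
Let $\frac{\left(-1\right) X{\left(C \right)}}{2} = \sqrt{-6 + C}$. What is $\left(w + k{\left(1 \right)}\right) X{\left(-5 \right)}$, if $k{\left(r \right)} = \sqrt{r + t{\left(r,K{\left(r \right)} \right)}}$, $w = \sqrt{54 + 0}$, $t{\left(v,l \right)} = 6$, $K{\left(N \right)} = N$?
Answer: $2 i \left(- \sqrt{77} - 3 \sqrt{66}\right) \approx - 66.294 i$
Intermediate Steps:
$w = 3 \sqrt{6}$ ($w = \sqrt{54} = 3 \sqrt{6} \approx 7.3485$)
$X{\left(C \right)} = - 2 \sqrt{-6 + C}$
$k{\left(r \right)} = \sqrt{6 + r}$ ($k{\left(r \right)} = \sqrt{r + 6} = \sqrt{6 + r}$)
$\left(w + k{\left(1 \right)}\right) X{\left(-5 \right)} = \left(3 \sqrt{6} + \sqrt{6 + 1}\right) \left(- 2 \sqrt{-6 - 5}\right) = \left(3 \sqrt{6} + \sqrt{7}\right) \left(- 2 \sqrt{-11}\right) = \left(\sqrt{7} + 3 \sqrt{6}\right) \left(- 2 i \sqrt{11}\right) = - 2 i \sqrt{11} \left(\sqrt{7} + 3 \sqrt{6}\right)$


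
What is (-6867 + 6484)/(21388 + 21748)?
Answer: -383/43136 ≈ -0.0088789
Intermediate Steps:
(-6867 + 6484)/(21388 + 21748) = -383/43136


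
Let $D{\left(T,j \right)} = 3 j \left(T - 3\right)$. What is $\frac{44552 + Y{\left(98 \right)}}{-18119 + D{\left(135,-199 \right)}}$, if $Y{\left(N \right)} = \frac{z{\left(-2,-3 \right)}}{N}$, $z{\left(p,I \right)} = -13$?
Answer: $- \frac{4366083}{9498454} \approx -0.45966$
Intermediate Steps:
$Y{\left(N \right)} = - \frac{13}{N}$
$D{\left(T,j \right)} = 3 j \left(-3 + T\right)$ ($D{\left(T,j \right)} = 3 j \left(T - 3\right) = 3 j \left(-3 + T\right)$)
$\frac{44552 + Y{\left(98 \right)}}{-18119 + D{\left(135,-199 \right)}} = \frac{44552 - \frac{13}{98}}{-18119 + 3 \left(-199\right) \left(-3 + 135\right)} = \frac{44552 - \frac{13}{98}}{-18119 + 3 \left(-199\right) 132} = \frac{44552 - \frac{13}{98}}{-18119 - 78804} = \frac{4366083}{98 \left(-96923\right)} = \frac{4366083}{98} \left(- \frac{1}{96923}\right) = - \frac{4366083}{9498454}$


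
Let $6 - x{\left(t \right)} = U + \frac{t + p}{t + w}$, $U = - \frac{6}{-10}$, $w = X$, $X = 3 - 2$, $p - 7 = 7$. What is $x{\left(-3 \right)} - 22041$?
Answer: $- \frac{220301}{10} \approx -22030.0$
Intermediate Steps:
$p = 14$ ($p = 7 + 7 = 14$)
$X = 1$
$w = 1$
$U = \frac{3}{5}$ ($U = \left(-6\right) \left(- \frac{1}{10}\right) = \frac{3}{5} \approx 0.6$)
$x{\left(t \right)} = \frac{27}{5} - \frac{14 + t}{1 + t}$ ($x{\left(t \right)} = 6 - \left(\frac{3}{5} + \frac{t + 14}{t + 1}\right) = 6 - \left(\frac{3}{5} + \frac{14 + t}{1 + t}\right) = \frac{27}{5} - \frac{14 + t}{1 + t}$)
$x{\left(-3 \right)} - 22041 = \frac{-43 + 22 \left(-3\right)}{5 \left(1 - 3\right)} - 22041 = \frac{-43 - 66}{5 \left(-2\right)} - 22041 = \frac{1}{5} \left(- \frac{1}{2}\right) \left(-109\right) - 22041 = \frac{109}{10} - 22041 = - \frac{220301}{10}$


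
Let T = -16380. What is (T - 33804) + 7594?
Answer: -42590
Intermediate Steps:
(T - 33804) + 7594 = (-16380 - 33804) + 7594 = -50184 + 7594 = -42590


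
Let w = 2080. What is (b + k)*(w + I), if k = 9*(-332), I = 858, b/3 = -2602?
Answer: -31712772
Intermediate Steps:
b = -7806 (b = 3*(-2602) = -7806)
k = -2988
(b + k)*(w + I) = (-7806 - 2988)*(2080 + 858) = -10794*2938 = -31712772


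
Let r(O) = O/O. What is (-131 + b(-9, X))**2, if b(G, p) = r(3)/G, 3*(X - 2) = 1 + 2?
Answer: 1392400/81 ≈ 17190.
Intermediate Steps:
X = 3 (X = 2 + (1 + 2)/3 = 2 + (1/3)*3 = 2 + 1 = 3)
r(O) = 1
b(G, p) = 1/G
(-131 + b(-9, X))**2 = (-131 + 1/(-9))**2 = (-131 - 1/9)**2 = (-1180/9)**2 = 1392400/81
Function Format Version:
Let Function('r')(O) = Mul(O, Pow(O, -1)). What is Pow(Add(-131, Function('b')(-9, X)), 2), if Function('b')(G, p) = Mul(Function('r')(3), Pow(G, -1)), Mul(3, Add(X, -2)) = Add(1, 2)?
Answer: Rational(1392400, 81) ≈ 17190.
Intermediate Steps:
X = 3 (X = Add(2, Mul(Rational(1, 3), Add(1, 2))) = Add(2, Mul(Rational(1, 3), 3)) = Add(2, 1) = 3)
Function('r')(O) = 1
Function('b')(G, p) = Pow(G, -1) (Function('b')(G, p) = Mul(1, Pow(G, -1)) = Pow(G, -1))
Pow(Add(-131, Function('b')(-9, X)), 2) = Pow(Add(-131, Pow(-9, -1)), 2) = Pow(Add(-131, Rational(-1, 9)), 2) = Pow(Rational(-1180, 9), 2) = Rational(1392400, 81)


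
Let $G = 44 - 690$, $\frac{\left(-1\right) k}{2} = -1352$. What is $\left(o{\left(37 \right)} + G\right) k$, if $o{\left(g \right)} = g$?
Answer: $-1646736$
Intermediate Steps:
$k = 2704$ ($k = \left(-2\right) \left(-1352\right) = 2704$)
$G = -646$ ($G = 44 - 690 = -646$)
$\left(o{\left(37 \right)} + G\right) k = \left(37 - 646\right) 2704 = \left(-609\right) 2704 = -1646736$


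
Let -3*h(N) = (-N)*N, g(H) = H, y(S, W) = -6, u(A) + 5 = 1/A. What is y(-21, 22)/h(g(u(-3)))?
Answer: -81/128 ≈ -0.63281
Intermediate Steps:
u(A) = -5 + 1/A
h(N) = N²/3 (h(N) = -(-N)*N/3 = -(-1)*N²/3 = N²/3)
y(-21, 22)/h(g(u(-3))) = -6*3/(-5 + 1/(-3))² = -6*3/(-5 - ⅓)² = -6/((-16/3)²/3) = -6/((⅓)*(256/9)) = -6/256/27 = -6*27/256 = -81/128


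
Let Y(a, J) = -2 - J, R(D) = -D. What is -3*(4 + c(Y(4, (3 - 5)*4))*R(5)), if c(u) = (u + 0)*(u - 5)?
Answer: 78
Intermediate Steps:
c(u) = u*(-5 + u)
-3*(4 + c(Y(4, (3 - 5)*4))*R(5)) = -3*(4 + ((-2 - (3 - 5)*4)*(-5 + (-2 - (3 - 5)*4)))*(-1*5)) = -3*(4 + ((-2 - (-2)*4)*(-5 + (-2 - (-2)*4)))*(-5)) = -3*(4 + ((-2 - 1*(-8))*(-5 + (-2 - 1*(-8))))*(-5)) = -3*(4 + ((-2 + 8)*(-5 + (-2 + 8)))*(-5)) = -3*(4 + (6*(-5 + 6))*(-5)) = -3*(4 + (6*1)*(-5)) = -3*(4 + 6*(-5)) = -3*(4 - 30) = -3*(-26) = 78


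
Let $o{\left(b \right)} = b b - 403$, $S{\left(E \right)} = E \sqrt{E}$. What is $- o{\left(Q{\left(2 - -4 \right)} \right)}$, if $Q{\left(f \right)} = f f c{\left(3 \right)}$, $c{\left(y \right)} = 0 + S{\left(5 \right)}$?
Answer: $-161597$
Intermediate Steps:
$S{\left(E \right)} = E^{\frac{3}{2}}$
$c{\left(y \right)} = 5 \sqrt{5}$ ($c{\left(y \right)} = 0 + 5^{\frac{3}{2}} = 0 + 5 \sqrt{5} = 5 \sqrt{5}$)
$Q{\left(f \right)} = 5 \sqrt{5} f^{2}$ ($Q{\left(f \right)} = f f 5 \sqrt{5} = f^{2} \cdot 5 \sqrt{5} = 5 \sqrt{5} f^{2}$)
$o{\left(b \right)} = -403 + b^{2}$ ($o{\left(b \right)} = b^{2} - 403 = -403 + b^{2}$)
$- o{\left(Q{\left(2 - -4 \right)} \right)} = - (-403 + \left(5 \sqrt{5} \left(2 - -4\right)^{2}\right)^{2}) = - (-403 + \left(5 \sqrt{5} \left(2 + 4\right)^{2}\right)^{2}) = - (-403 + \left(5 \sqrt{5} \cdot 6^{2}\right)^{2}) = - (-403 + \left(5 \sqrt{5} \cdot 36\right)^{2}) = - (-403 + \left(180 \sqrt{5}\right)^{2}) = - (-403 + 162000) = \left(-1\right) 161597 = -161597$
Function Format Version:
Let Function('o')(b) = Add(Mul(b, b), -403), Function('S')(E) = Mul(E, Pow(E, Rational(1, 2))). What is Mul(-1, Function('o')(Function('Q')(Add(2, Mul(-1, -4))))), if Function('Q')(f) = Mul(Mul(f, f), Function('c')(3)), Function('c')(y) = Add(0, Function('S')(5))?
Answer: -161597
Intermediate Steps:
Function('S')(E) = Pow(E, Rational(3, 2))
Function('c')(y) = Mul(5, Pow(5, Rational(1, 2))) (Function('c')(y) = Add(0, Pow(5, Rational(3, 2))) = Add(0, Mul(5, Pow(5, Rational(1, 2)))) = Mul(5, Pow(5, Rational(1, 2))))
Function('Q')(f) = Mul(5, Pow(5, Rational(1, 2)), Pow(f, 2)) (Function('Q')(f) = Mul(Mul(f, f), Mul(5, Pow(5, Rational(1, 2)))) = Mul(Pow(f, 2), Mul(5, Pow(5, Rational(1, 2)))) = Mul(5, Pow(5, Rational(1, 2)), Pow(f, 2)))
Function('o')(b) = Add(-403, Pow(b, 2)) (Function('o')(b) = Add(Pow(b, 2), -403) = Add(-403, Pow(b, 2)))
Mul(-1, Function('o')(Function('Q')(Add(2, Mul(-1, -4))))) = Mul(-1, Add(-403, Pow(Mul(5, Pow(5, Rational(1, 2)), Pow(Add(2, Mul(-1, -4)), 2)), 2))) = Mul(-1, Add(-403, Pow(Mul(5, Pow(5, Rational(1, 2)), Pow(Add(2, 4), 2)), 2))) = Mul(-1, Add(-403, Pow(Mul(5, Pow(5, Rational(1, 2)), Pow(6, 2)), 2))) = Mul(-1, Add(-403, Pow(Mul(5, Pow(5, Rational(1, 2)), 36), 2))) = Mul(-1, Add(-403, Pow(Mul(180, Pow(5, Rational(1, 2))), 2))) = Mul(-1, Add(-403, 162000)) = Mul(-1, 161597) = -161597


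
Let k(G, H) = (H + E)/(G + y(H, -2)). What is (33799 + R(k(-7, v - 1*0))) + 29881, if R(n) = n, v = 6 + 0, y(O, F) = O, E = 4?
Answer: 63670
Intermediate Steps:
v = 6
k(G, H) = (4 + H)/(G + H) (k(G, H) = (H + 4)/(G + H) = (4 + H)/(G + H))
(33799 + R(k(-7, v - 1*0))) + 29881 = (33799 + (4 + (6 - 1*0))/(-7 + (6 - 1*0))) + 29881 = (33799 + (4 + (6 + 0))/(-7 + (6 + 0))) + 29881 = (33799 + (4 + 6)/(-7 + 6)) + 29881 = (33799 + 10/(-1)) + 29881 = (33799 - 1*10) + 29881 = (33799 - 10) + 29881 = 33789 + 29881 = 63670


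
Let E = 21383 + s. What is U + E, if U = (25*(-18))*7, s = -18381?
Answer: -148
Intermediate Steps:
E = 3002 (E = 21383 - 18381 = 3002)
U = -3150 (U = -450*7 = -3150)
U + E = -3150 + 3002 = -148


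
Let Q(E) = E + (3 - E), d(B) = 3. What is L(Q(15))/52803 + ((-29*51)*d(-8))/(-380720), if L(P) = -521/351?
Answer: 82036350641/7056208514160 ≈ 0.011626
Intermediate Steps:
Q(E) = 3
L(P) = -521/351 (L(P) = -521*1/351 = -521/351)
L(Q(15))/52803 + ((-29*51)*d(-8))/(-380720) = -521/351/52803 + (-29*51*3)/(-380720) = -521/351*1/52803 - 1479*3*(-1/380720) = -521/18533853 - 4437*(-1/380720) = -521/18533853 + 4437/380720 = 82036350641/7056208514160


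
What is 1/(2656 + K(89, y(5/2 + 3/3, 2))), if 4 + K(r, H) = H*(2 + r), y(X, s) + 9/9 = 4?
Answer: 1/2925 ≈ 0.00034188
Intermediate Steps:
y(X, s) = 3 (y(X, s) = -1 + 4 = 3)
K(r, H) = -4 + H*(2 + r)
1/(2656 + K(89, y(5/2 + 3/3, 2))) = 1/(2656 + (-4 + 2*3 + 3*89)) = 1/(2656 + (-4 + 6 + 267)) = 1/(2656 + 269) = 1/2925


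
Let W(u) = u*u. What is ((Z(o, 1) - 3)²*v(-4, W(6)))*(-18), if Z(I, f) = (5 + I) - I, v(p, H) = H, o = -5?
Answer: -2592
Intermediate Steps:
W(u) = u²
Z(I, f) = 5
((Z(o, 1) - 3)²*v(-4, W(6)))*(-18) = ((5 - 3)²*6²)*(-18) = (2²*36)*(-18) = (4*36)*(-18) = 144*(-18) = -2592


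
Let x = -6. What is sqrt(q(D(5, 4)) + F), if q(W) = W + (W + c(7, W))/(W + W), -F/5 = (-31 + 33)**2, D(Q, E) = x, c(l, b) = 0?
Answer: I*sqrt(102)/2 ≈ 5.0498*I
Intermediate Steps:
D(Q, E) = -6
F = -20 (F = -5*(-31 + 33)**2 = -5*2**2 = -5*4 = -20)
q(W) = 1/2 + W (q(W) = W + (W + 0)/(W + W) = W + W/((2*W)) = W + W*(1/(2*W)) = W + 1/2 = 1/2 + W)
sqrt(q(D(5, 4)) + F) = sqrt((1/2 - 6) - 20) = sqrt(-11/2 - 20) = sqrt(-51/2) = I*sqrt(102)/2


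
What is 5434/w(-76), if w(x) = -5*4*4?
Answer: -2717/40 ≈ -67.925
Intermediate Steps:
w(x) = -80 (w(x) = -20*4 = -80)
5434/w(-76) = 5434/(-80) = 5434*(-1/80) = -2717/40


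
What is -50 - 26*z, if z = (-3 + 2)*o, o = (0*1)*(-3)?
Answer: -50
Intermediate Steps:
o = 0 (o = 0*(-3) = 0)
z = 0 (z = (-3 + 2)*0 = -1*0 = 0)
-50 - 26*z = -50 - 26*0 = -50 + 0 = -50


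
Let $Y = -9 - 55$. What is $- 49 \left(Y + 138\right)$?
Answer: $-3626$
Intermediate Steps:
$Y = -64$ ($Y = -9 - 55 = -64$)
$- 49 \left(Y + 138\right) = - 49 \left(-64 + 138\right) = \left(-49\right) 74 = -3626$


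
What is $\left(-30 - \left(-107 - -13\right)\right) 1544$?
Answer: $98816$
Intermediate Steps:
$\left(-30 - \left(-107 - -13\right)\right) 1544 = \left(-30 - \left(-107 + 13\right)\right) 1544 = \left(-30 - -94\right) 1544 = \left(-30 + 94\right) 1544 = 64 \cdot 1544 = 98816$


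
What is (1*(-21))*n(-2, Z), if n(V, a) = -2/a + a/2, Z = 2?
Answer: 0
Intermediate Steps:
n(V, a) = a/2 - 2/a (n(V, a) = -2/a + a*(½) = -2/a + a/2 = a/2 - 2/a)
(1*(-21))*n(-2, Z) = (1*(-21))*((½)*2 - 2/2) = -21*(1 - 2*½) = -21*(1 - 1) = -21*0 = 0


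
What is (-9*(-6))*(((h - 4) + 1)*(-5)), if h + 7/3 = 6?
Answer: -180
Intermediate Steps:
h = 11/3 (h = -7/3 + 6 = 11/3 ≈ 3.6667)
(-9*(-6))*(((h - 4) + 1)*(-5)) = (-9*(-6))*(((11/3 - 4) + 1)*(-5)) = 54*((-⅓ + 1)*(-5)) = 54*((⅔)*(-5)) = 54*(-10/3) = -180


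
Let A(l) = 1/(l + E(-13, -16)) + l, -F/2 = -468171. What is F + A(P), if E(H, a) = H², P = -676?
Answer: 474382661/507 ≈ 9.3567e+5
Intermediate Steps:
F = 936342 (F = -2*(-468171) = 936342)
A(l) = l + 1/(169 + l) (A(l) = 1/(l + (-13)²) + l = 1/(l + 169) + l = 1/(169 + l) + l = l + 1/(169 + l))
F + A(P) = 936342 + (1 + (-676)² + 169*(-676))/(169 - 676) = 936342 + (1 + 456976 - 114244)/(-507) = 936342 - 1/507*342733 = 936342 - 342733/507 = 474382661/507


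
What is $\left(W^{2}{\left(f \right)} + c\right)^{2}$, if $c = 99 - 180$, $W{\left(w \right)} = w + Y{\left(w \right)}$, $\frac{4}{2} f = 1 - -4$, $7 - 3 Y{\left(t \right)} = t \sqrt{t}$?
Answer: $\frac{17041625}{5184} + \frac{583625 \sqrt{10}}{1296} \approx 4711.4$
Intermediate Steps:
$Y{\left(t \right)} = \frac{7}{3} - \frac{t^{\frac{3}{2}}}{3}$ ($Y{\left(t \right)} = \frac{7}{3} - \frac{t \sqrt{t}}{3} = \frac{7}{3} - \frac{t^{\frac{3}{2}}}{3}$)
$f = \frac{5}{2}$ ($f = \frac{1 - -4}{2} = \frac{1 + 4}{2} = \frac{1}{2} \cdot 5 = \frac{5}{2} \approx 2.5$)
$W{\left(w \right)} = \frac{7}{3} + w - \frac{w^{\frac{3}{2}}}{3}$ ($W{\left(w \right)} = w - \left(- \frac{7}{3} + \frac{w^{\frac{3}{2}}}{3}\right) = \frac{7}{3} + w - \frac{w^{\frac{3}{2}}}{3}$)
$c = -81$
$\left(W^{2}{\left(f \right)} + c\right)^{2} = \left(\left(\frac{7}{3} + \frac{5}{2} - \frac{\left(\frac{5}{2}\right)^{\frac{3}{2}}}{3}\right)^{2} - 81\right)^{2} = \left(\left(\frac{7}{3} + \frac{5}{2} - \frac{\frac{5}{4} \sqrt{10}}{3}\right)^{2} - 81\right)^{2} = \left(\left(\frac{7}{3} + \frac{5}{2} - \frac{5 \sqrt{10}}{12}\right)^{2} - 81\right)^{2} = \left(\left(\frac{29}{6} - \frac{5 \sqrt{10}}{12}\right)^{2} - 81\right)^{2} = \left(-81 + \left(\frac{29}{6} - \frac{5 \sqrt{10}}{12}\right)^{2}\right)^{2}$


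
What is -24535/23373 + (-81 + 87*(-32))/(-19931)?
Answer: -60291920/66549609 ≈ -0.90597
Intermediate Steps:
-24535/23373 + (-81 + 87*(-32))/(-19931) = -24535*1/23373 + (-81 - 2784)*(-1/19931) = -3505/3339 - 2865*(-1/19931) = -3505/3339 + 2865/19931 = -60291920/66549609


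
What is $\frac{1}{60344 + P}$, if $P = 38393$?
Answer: $\frac{1}{98737} \approx 1.0128 \cdot 10^{-5}$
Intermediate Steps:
$\frac{1}{60344 + P} = \frac{1}{60344 + 38393} = \frac{1}{98737}$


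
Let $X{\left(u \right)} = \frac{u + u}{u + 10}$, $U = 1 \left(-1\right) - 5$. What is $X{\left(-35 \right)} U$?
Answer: $- \frac{84}{5} \approx -16.8$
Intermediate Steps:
$U = -6$ ($U = -1 - 5 = -6$)
$X{\left(u \right)} = \frac{2 u}{10 + u}$
$X{\left(-35 \right)} U = 2 \left(-35\right) \frac{1}{10 - 35} \left(-6\right) = 2 \left(-35\right) \frac{1}{-25} \left(-6\right) = 2 \left(-35\right) \left(- \frac{1}{25}\right) \left(-6\right) = \frac{14}{5} \left(-6\right) = - \frac{84}{5}$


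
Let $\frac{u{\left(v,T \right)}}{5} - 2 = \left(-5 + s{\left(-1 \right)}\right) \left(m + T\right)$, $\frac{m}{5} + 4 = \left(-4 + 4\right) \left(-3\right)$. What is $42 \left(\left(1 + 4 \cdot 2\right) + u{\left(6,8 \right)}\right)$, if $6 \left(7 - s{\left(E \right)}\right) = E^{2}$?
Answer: $-3822$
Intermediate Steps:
$s{\left(E \right)} = 7 - \frac{E^{2}}{6}$
$m = -20$ ($m = -20 + 5 \left(-4 + 4\right) \left(-3\right) = -20 + 5 \cdot 0 \left(-3\right) = -20 + 5 \cdot 0 = -20 + 0 = -20$)
$u{\left(v,T \right)} = - \frac{520}{3} + \frac{55 T}{6}$ ($u{\left(v,T \right)} = 10 + 5 \left(-5 + \left(7 - \frac{\left(-1\right)^{2}}{6}\right)\right) \left(-20 + T\right) = 10 + 5 \left(-5 + \left(7 - \frac{1}{6}\right)\right) \left(-20 + T\right) = 10 + 5 \left(-5 + \frac{41}{6}\right) \left(-20 + T\right) = 10 + 5 \frac{11 \left(-20 + T\right)}{6} = 10 + 5 \left(- \frac{110}{3} + \frac{11 T}{6}\right) = 10 + \left(- \frac{550}{3} + \frac{55 T}{6}\right) = - \frac{520}{3} + \frac{55 T}{6}$)
$42 \left(\left(1 + 4 \cdot 2\right) + u{\left(6,8 \right)}\right) = 42 \left(\left(1 + 4 \cdot 2\right) + \left(- \frac{520}{3} + \frac{55}{6} \cdot 8\right)\right) = 42 \left(\left(1 + 8\right) + \left(- \frac{520}{3} + \frac{220}{3}\right)\right) = 42 \left(9 - 100\right) = 42 \left(-91\right) = -3822$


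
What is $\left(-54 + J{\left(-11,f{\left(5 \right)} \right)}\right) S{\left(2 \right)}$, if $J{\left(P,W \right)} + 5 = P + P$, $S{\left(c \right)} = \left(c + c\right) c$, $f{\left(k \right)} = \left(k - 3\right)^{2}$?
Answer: $-648$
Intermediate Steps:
$f{\left(k \right)} = \left(-3 + k\right)^{2}$
$S{\left(c \right)} = 2 c^{2}$ ($S{\left(c \right)} = 2 c c = 2 c^{2}$)
$J{\left(P,W \right)} = -5 + 2 P$ ($J{\left(P,W \right)} = -5 + \left(P + P\right) = -5 + 2 P$)
$\left(-54 + J{\left(-11,f{\left(5 \right)} \right)}\right) S{\left(2 \right)} = \left(-54 + \left(-5 + 2 \left(-11\right)\right)\right) 2 \cdot 2^{2} = \left(-54 - 27\right) 2 \cdot 4 = \left(-54 - 27\right) 8 = \left(-81\right) 8 = -648$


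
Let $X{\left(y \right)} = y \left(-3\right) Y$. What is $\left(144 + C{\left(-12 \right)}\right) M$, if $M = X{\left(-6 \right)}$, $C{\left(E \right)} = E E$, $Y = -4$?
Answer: $-20736$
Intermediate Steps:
$C{\left(E \right)} = E^{2}$
$X{\left(y \right)} = 12 y$ ($X{\left(y \right)} = y \left(-3\right) \left(-4\right) = - 3 y \left(-4\right) = 12 y$)
$M = -72$ ($M = 12 \left(-6\right) = -72$)
$\left(144 + C{\left(-12 \right)}\right) M = \left(144 + \left(-12\right)^{2}\right) \left(-72\right) = \left(144 + 144\right) \left(-72\right) = 288 \left(-72\right) = -20736$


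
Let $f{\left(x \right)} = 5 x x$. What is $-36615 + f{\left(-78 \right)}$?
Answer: $-6195$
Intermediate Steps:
$f{\left(x \right)} = 5 x^{2}$
$-36615 + f{\left(-78 \right)} = -36615 + 5 \left(-78\right)^{2} = -36615 + 5 \cdot 6084 = -36615 + 30420 = -6195$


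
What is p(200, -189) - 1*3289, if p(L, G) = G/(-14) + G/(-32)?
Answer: -104627/32 ≈ -3269.6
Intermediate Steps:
p(L, G) = -23*G/224 (p(L, G) = G*(-1/14) + G*(-1/32) = -G/14 - G/32 = -23*G/224)
p(200, -189) - 1*3289 = -23/224*(-189) - 1*3289 = 621/32 - 3289 = -104627/32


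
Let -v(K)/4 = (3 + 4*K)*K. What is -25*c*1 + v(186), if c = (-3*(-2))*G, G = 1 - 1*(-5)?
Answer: -556668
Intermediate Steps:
G = 6 (G = 1 + 5 = 6)
v(K) = -4*K*(3 + 4*K) (v(K) = -4*(3 + 4*K)*K = -4*K*(3 + 4*K))
c = 36 (c = -3*(-2)*6 = 6*6 = 36)
-25*c*1 + v(186) = -25*36*1 - 4*186*(3 + 4*186) = -900*1 - 4*186*(3 + 744) = -900 - 4*186*747 = -900 - 555768 = -556668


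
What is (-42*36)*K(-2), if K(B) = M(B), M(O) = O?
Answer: 3024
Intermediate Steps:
K(B) = B
(-42*36)*K(-2) = -42*36*(-2) = -1512*(-2) = 3024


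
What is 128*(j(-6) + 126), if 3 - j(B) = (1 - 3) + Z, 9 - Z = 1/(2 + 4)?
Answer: 46912/3 ≈ 15637.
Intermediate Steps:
Z = 53/6 (Z = 9 - 1/(2 + 4) = 9 - 1/6 = 9 - 1*⅙ = 9 - ⅙ = 53/6 ≈ 8.8333)
j(B) = -23/6 (j(B) = 3 - ((1 - 3) + 53/6) = 3 - (-2 + 53/6) = 3 - 1*41/6 = 3 - 41/6 = -23/6)
128*(j(-6) + 126) = 128*(-23/6 + 126) = 128*(733/6) = 46912/3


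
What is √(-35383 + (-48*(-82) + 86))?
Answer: I*√31361 ≈ 177.09*I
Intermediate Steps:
√(-35383 + (-48*(-82) + 86)) = √(-35383 + (3936 + 86)) = √(-35383 + 4022) = √(-31361) = I*√31361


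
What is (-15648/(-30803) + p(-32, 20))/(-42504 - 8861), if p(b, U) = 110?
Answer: -3403978/1582196095 ≈ -0.0021514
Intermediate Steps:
(-15648/(-30803) + p(-32, 20))/(-42504 - 8861) = (-15648/(-30803) + 110)/(-42504 - 8861) = (-15648*(-1/30803) + 110)/(-51365) = (15648/30803 + 110)*(-1/51365) = (3403978/30803)*(-1/51365) = -3403978/1582196095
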